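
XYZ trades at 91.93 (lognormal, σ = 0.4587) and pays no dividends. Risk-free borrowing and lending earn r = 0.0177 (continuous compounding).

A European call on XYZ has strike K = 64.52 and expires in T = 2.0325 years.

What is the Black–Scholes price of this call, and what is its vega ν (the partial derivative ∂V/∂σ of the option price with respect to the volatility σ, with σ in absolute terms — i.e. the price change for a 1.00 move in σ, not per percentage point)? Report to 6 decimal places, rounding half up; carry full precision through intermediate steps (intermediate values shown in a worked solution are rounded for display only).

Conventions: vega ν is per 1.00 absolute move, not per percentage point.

price = 37.845205
ν = 34.137440

σ√T = 0.4587·√2.0325 = 0.653949
d₁ = (ln(S/K) + (r+σ²/2)T) / (σ√T) = (ln(91.93/64.52) + (0.0177+0.4587²/2)·2.0325) / 0.653949 = (0.354052 + 0.249800) / 0.653949 = 0.923393
d₂ = d₁ − σ√T = 0.923393 − 0.653949 = 0.269444
e^{−rT} = 0.964664
N(d₁) = 0.822099,  N(d₂) = 0.606206
Call price V = S·N(d₁) − K·e^{−rT}·N(d₂) = 75.575544 − 37.730338 = 37.845205
φ(d₁) = (1/√(2π))·e^{−d₁²/2} = 0.260470
ν = S·φ(d₁)·√T = 34.137440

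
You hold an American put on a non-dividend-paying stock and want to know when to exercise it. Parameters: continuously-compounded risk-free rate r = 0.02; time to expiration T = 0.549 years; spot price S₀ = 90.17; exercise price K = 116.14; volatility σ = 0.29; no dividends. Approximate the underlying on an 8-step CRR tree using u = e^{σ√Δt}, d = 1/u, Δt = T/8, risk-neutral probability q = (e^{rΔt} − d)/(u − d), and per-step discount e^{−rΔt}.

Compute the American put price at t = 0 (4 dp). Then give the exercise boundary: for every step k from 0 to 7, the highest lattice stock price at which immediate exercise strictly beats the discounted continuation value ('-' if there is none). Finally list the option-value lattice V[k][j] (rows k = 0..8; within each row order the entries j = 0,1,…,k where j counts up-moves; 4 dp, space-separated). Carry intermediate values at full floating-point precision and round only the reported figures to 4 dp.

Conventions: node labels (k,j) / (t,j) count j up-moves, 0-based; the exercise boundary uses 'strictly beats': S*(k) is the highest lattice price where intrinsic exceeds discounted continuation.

price = 26.6608
boundary = - - 77.4597 83.5736 77.4597 83.5736 90.1700 97.2871
tree:
26.6608
32.5821 20.5737
38.6803 26.3275 14.6438
44.3469 32.5664 19.9089 9.2058
49.5990 38.6803 26.0229 13.6024 4.6565
54.4668 44.3469 32.5664 19.2865 7.7256 1.4757
58.9785 49.5990 38.6803 25.9700 12.3857 2.8979 0.0000
63.1602 54.4668 44.3469 32.5664 18.8529 5.6904 0.0000 0.0000
67.0360 58.9785 49.5990 38.6803 25.9700 11.1741 0.0000 0.0000 0.0000

Δt=0.06863, u=1.07893, d=0.92684, q=0.49005, disc=e^(-rΔt)=0.99863
k=8 terminal: V=max(K-S,0) → 67.0360 58.9785 49.5990 38.6803 25.9700 11.1741 0.0000 0.0000 0.0000
k=7: j=0 S=52.9798 intr=63.1602 cont=63.0009 V=63.1602[EX]; j=1 S=61.6732 intr=54.4668 cont=54.3075 V=54.4668[EX]; j=2 S=71.7931 intr=44.3469 cont=44.1876 V=44.3469[EX]; j=3 S=83.5736 intr=32.5664 cont=32.4071 V=32.5664[EX]; j=4 S=97.2871 intr=18.8529 cont=18.6936 V=18.8529[EX]; j=5 S=113.2508 intr=2.8892 cont=5.6904 V=5.6904[hold]; j=6 S=131.8341 intr=0.0000 cont=0.0000 V=0.0000[hold]; j=7 S=153.4666 intr=0.0000 cont=0.0000 V=0.0000[hold]  S*(7)=97.2871
k=6: j=0 S=57.1615 intr=58.9785 cont=58.8192 V=58.9785[EX]; j=1 S=66.5410 intr=49.5990 cont=49.4397 V=49.5990[EX]; j=2 S=77.4597 intr=38.6803 cont=38.5210 V=38.6803[EX]; j=3 S=90.1700 intr=25.9700 cont=25.8107 V=25.9700[EX]; j=4 S=104.9659 intr=11.1741 cont=12.3857 V=12.3857[hold]; j=5 S=122.1897 intr=0.0000 cont=2.8979 V=2.8979[hold]; j=6 S=142.2397 intr=0.0000 cont=0.0000 V=0.0000[hold]  S*(6)=90.1700
k=5: j=0 S=61.6732 intr=54.4668 cont=54.3075 V=54.4668[EX]; j=1 S=71.7931 intr=44.3469 cont=44.1876 V=44.3469[EX]; j=2 S=83.5736 intr=32.5664 cont=32.4071 V=32.5664[EX]; j=3 S=97.2871 intr=18.8529 cont=19.2865 V=19.2865[hold]; j=4 S=113.2508 intr=2.8892 cont=7.7256 V=7.7256[hold]; j=5 S=131.8341 intr=0.0000 cont=1.4757 V=1.4757[hold]  S*(5)=83.5736
k=4: j=0 S=66.5410 intr=49.5990 cont=49.4397 V=49.5990[EX]; j=1 S=77.4597 intr=38.6803 cont=38.5210 V=38.6803[EX]; j=2 S=90.1700 intr=25.9700 cont=26.0229 V=26.0229[hold]; j=3 S=104.9659 intr=11.1741 cont=13.6024 V=13.6024[hold]; j=4 S=122.1897 intr=0.0000 cont=4.6565 V=4.6565[hold]  S*(4)=77.4597
k=3: j=0 S=71.7931 intr=44.3469 cont=44.1876 V=44.3469[EX]; j=1 S=83.5736 intr=32.5664 cont=32.4330 V=32.5664[EX]; j=2 S=97.2871 intr=18.8529 cont=19.9089 V=19.9089[hold]; j=3 S=113.2508 intr=2.8892 cont=9.2058 V=9.2058[hold]  S*(3)=83.5736
k=2: j=0 S=77.4597 intr=38.6803 cont=38.5210 V=38.6803[EX]; j=1 S=90.1700 intr=25.9700 cont=26.3275 V=26.3275[hold]; j=2 S=104.9659 intr=11.1741 cont=14.6438 V=14.6438[hold]  S*(2)=77.4597
k=1: j=0 S=83.5736 intr=32.5664 cont=32.5821 V=32.5821[hold]; j=1 S=97.2871 intr=18.8529 cont=20.5737 V=20.5737[hold]  S*(1)=-
k=0: j=0 S=90.1700 intr=25.9700 cont=26.6608 V=26.6608[hold]  S*(0)=-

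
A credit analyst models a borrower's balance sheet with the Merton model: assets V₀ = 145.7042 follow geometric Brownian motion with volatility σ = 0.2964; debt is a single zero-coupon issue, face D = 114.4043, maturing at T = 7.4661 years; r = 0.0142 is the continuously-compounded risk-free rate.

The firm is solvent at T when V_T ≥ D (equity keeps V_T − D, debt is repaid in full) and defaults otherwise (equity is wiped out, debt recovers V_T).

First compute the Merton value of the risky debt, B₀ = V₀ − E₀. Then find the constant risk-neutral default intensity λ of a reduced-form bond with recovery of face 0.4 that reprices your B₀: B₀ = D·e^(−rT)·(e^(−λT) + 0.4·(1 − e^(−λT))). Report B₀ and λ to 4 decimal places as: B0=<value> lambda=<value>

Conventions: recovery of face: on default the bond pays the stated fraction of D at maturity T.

B0=81.8905 lambda=0.0557

Work the structural quantities from V₀ = 145.7042 against face 114.4043:
d₁ = [ln(V₀/D) + (r + σ²/2)T] / (σ√T)
   = [ln(145.7042/114.4043) + (0.0142 + 0.5·0.2964²)·7.4661] / (0.2964·√7.4661)
   = [0.241840 + 0.433978] / 0.809888 = 0.834458
d₂ = d₁ − σ√T = 0.834458 − 0.809888 = 0.024570
N(d₁) = 0.797989,  N(d₂) = 0.509801,  e^(−rT) = 0.899408
E₀ = V₀·N(d₁) − D·e^(−rT)·N(d₂)
   = 145.7042·0.797989 − 114.4043·0.899408·0.509801 = 63.813737
B₀ = V₀ − E₀ = 145.7042 − 63.813737 = 81.890463
e^(−λT) = (B₀·e^(rT)/D − 0.4)/(1 − 0.4) = (81.8905·1.111843/114.4043 − 0.4)/0.6 = 0.65975994
λ = −ln(0.65975994)/7.4661 = 0.055702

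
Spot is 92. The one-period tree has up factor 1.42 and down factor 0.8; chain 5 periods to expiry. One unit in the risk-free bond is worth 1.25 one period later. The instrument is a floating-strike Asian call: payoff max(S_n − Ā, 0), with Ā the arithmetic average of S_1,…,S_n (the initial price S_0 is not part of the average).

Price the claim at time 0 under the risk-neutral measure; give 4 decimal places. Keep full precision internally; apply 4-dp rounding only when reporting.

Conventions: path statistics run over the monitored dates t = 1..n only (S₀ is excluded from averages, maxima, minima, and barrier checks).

Risk-neutral up-probability p* = (R−d)/(u−d) = (1.25−0.8)/(1.42−0.8) = 0.7258; the claim prices as the p*-weighted sum of path payoffs discounted by R^5.
Enumerate all 2^5 = 32 price paths (U = up ×1.42, D = down ×0.8); each path with k up-moves has probability p*^k·(1−p*)^(5−k).
DDDDD: Ā=49.4828, payoff=0.0000, prob=0.001550
UDDDD: Ā=87.8319, payoff=0.0000, prob=0.004103
DUDDD: Ā=76.4239, payoff=0.0000, prob=0.004103
UUDDD: Ā=135.6524, payoff=0.0000, prob=0.010860
DDUDD: Ā=67.2975, payoff=0.0000, prob=0.004103
UDUDD: Ā=119.4530, payoff=0.0000, prob=0.010860
DUUDD: Ā=108.0450, payoff=0.0000, prob=0.010860
UUUDD: Ā=191.7799, payoff=0.0000, prob=0.028746
DDDUD: Ā=59.9964, payoff=0.0000, prob=0.004103
UDDUD: Ā=106.4935, payoff=0.0000, prob=0.010860
DUDUD: Ā=95.0855, payoff=0.0000, prob=0.010860
UUDUD: Ā=168.7768, payoff=0.0000, prob=0.028746
DDUUD: Ā=85.9591, payoff=9.0214, prob=0.010860
UDUUD: Ā=152.5775, payoff=16.0129, prob=0.028746
DUUUD: Ā=141.1695, payoff=27.4209, prob=0.028746
UUUUD: Ā=250.5758, payoff=48.6721, prob=0.076092
DDDDU: Ā=54.1555, payoff=0.0000, prob=0.004103
UDDDU: Ā=96.1260, payoff=0.0000, prob=0.010860
DUDDU: Ā=84.7180, payoff=10.2625, prob=0.010860
UUDDU: Ā=150.3744, payoff=18.2160, prob=0.028746
DDUDU: Ā=75.5916, payoff=19.3889, prob=0.010860
UDUDU: Ā=134.1750, payoff=34.4154, prob=0.028746
DUUDU: Ā=122.7670, payoff=45.8234, prob=0.028746
UUUDU: Ā=217.9114, payoff=81.3365, prob=0.076092
DDDUU: Ā=68.2904, payoff=26.6901, prob=0.010860
UDDUU: Ā=121.2155, payoff=47.3749, prob=0.028746
DUDUU: Ā=109.8075, payoff=58.7829, prob=0.028746
UUDUU: Ā=194.9084, payoff=104.3396, prob=0.076092
DDUUU: Ā=100.6811, payoff=67.9093, prob=0.028746
UDUUU: Ā=178.7090, payoff=120.5390, prob=0.076092
DUUUU: Ā=167.3010, payoff=131.9470, prob=0.076092
UUUUU: Ā=296.9593, payoff=234.2058, prob=0.201421
Price = Σ prob·payoff / R^5 = 94.010486 / 3.051758 = 30.8054

price = 30.8054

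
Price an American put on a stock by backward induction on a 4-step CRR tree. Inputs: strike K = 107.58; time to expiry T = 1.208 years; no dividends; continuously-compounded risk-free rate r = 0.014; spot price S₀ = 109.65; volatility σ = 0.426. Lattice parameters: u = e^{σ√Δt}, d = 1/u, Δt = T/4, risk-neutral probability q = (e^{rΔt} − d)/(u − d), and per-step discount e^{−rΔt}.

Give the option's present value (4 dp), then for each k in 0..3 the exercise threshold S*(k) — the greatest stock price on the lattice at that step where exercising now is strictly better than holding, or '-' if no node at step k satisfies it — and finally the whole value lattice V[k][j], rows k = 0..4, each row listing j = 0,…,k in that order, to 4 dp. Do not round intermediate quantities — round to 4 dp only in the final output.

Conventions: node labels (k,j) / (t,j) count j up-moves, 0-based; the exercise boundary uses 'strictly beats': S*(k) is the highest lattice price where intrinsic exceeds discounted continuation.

params: Δt=0.30200 u=1.26378 d=0.79128 q=0.45071 e^(-rΔt)=0.99578
t_4 payoffs: 64.5943 38.9259 0.0000 0.0000 0.0000
t_3: node(3,0) S=54.3245 payoff=53.2555 vs cont=52.8016 → 53.2555 [stop]  node(3,1) S=86.7636 payoff=20.8164 vs cont=21.2915 → 21.2915 [wait]  node(3,2) S=138.5733 payoff=0.0000 vs cont=0.0000 → 0.0000 [wait]  node(3,3) S=221.3206 payoff=0.0000 vs cont=0.0000 → 0.0000 [wait]  ⇒ S*(3)=54.3245
t_2: node(2,0) S=68.6541 payoff=38.9259 vs cont=38.6853 → 38.9259 [stop]  node(2,1) S=109.6500 payoff=0.0000 vs cont=11.6460 → 11.6460 [wait]  node(2,2) S=175.1261 payoff=0.0000 vs cont=0.0000 → 0.0000 [wait]  ⇒ S*(2)=68.6541
t_1: node(1,0) S=86.7636 payoff=20.8164 vs cont=26.5183 → 26.5183 [wait]  node(1,1) S=138.5733 payoff=0.0000 vs cont=6.3701 → 6.3701 [wait]  ⇒ S*(1)=-
t_0: node(0,0) S=109.6500 payoff=0.0000 vs cont=17.3638 → 17.3638 [wait]  ⇒ S*(0)=-

price = 17.3638
boundary = - - 68.6541 54.3245
tree:
17.3638
26.5183 6.3701
38.9259 11.6460 0.0000
53.2555 21.2915 0.0000 0.0000
64.5943 38.9259 0.0000 0.0000 0.0000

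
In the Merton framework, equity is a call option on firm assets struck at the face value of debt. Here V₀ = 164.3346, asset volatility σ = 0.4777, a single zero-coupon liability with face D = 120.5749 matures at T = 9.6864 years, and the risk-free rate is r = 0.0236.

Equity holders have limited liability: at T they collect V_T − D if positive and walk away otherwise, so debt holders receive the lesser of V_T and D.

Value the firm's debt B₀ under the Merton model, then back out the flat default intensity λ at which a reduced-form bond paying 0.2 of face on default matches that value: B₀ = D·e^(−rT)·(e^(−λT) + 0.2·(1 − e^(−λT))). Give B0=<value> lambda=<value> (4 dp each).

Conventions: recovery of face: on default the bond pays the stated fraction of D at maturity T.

Apply the equity-as-call identities (strike 120.5749, horizon 9.6864 years):
d₁ = [ln(V₀/D) + (r + σ²/2)T] / (σ√T)
   = [ln(164.3346/120.5749) + (0.0236 + 0.5·0.4777²)·9.6864] / (0.4777·√9.6864)
   = [0.309633 + 1.333804] / 1.486745 = 1.105393
d₂ = d₁ − σ√T = 1.105393 − 1.486745 = -0.381352
N(d₁) = 0.865505,  N(d₂) = 0.351471,  e^(−rT) = 0.795647
E₀ = V₀·N(d₁) − D·e^(−rT)·N(d₂)
   = 164.3346·0.865505 − 120.5749·0.795647·0.351471 = 108.514052
B₀ = V₀ − E₀ = 164.3346 − 108.514052 = 55.820548
e^(−λT) = (B₀·e^(rT)/D − 0.2)/(1 − 0.2) = (55.8205·1.256838/120.5749 − 0.2)/0.8 = 0.47732100
λ = −ln(0.47732100)/9.6864 = 0.076351

B0=55.8205 lambda=0.0764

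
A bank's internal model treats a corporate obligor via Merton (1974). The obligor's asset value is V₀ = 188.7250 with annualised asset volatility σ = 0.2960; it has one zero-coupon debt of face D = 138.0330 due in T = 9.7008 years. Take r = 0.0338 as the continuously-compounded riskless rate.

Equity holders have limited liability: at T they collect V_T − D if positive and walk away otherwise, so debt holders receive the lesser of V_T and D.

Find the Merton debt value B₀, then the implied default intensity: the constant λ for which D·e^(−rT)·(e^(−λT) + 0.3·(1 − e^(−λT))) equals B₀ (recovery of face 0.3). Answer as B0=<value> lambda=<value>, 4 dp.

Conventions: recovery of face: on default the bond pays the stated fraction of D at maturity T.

Apply the equity-as-call identities (strike 138.0330, horizon 9.7008 years):
d₁ = [ln(V₀/D) + (r + σ²/2)T] / (σ√T)
   = [ln(188.7250/138.0330) + (0.0338 + 0.5·0.2960²)·9.7008] / (0.2960·√9.7008)
   = [0.312798 + 0.752860] / 0.921925 = 1.155905
d₂ = d₁ − σ√T = 1.155905 − 0.921925 = 0.233981
N(d₁) = 0.876140,  N(d₂) = 0.592500,  e^(−rT) = 0.720444
E₀ = V₀·N(d₁) − D·e^(−rT)·N(d₂)
   = 188.7250·0.876140 − 138.0330·0.720444·0.592500 = 106.428314
B₀ = V₀ − E₀ = 188.7250 − 106.428314 = 82.296686
e^(−λT) = (B₀·e^(rT)/D − 0.3)/(1 − 0.3) = (82.2967·1.388032/138.0330 − 0.3)/0.7 = 0.75365588
λ = −ln(0.75365588)/9.7008 = 0.029154

B0=82.2967 lambda=0.0292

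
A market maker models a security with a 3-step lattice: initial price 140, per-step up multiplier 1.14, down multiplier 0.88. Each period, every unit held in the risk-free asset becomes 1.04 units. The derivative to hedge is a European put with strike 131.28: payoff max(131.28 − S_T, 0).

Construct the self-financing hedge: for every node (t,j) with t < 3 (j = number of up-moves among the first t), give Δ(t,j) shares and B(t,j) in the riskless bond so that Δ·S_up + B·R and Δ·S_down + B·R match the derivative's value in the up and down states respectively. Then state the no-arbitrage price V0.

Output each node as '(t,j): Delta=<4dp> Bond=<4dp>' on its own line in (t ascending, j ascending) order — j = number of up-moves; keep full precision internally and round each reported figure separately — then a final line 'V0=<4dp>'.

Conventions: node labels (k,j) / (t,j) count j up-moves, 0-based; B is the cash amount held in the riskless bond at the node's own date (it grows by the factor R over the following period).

(0,0): Delta=-0.1983 Bond=31.4459
(1,0): Delta=-0.4674 Bond=65.8563
(1,1): Delta=-0.0685 Bond=11.9834
(2,0): Delta=-1.0000 Bond=126.2308
(2,1): Delta=-0.2105 Bond=32.4030
(2,2): Delta=0.0000 Bond=0.0000
V0=3.6805

Under the risk-neutral measure, an up-move has probability p* = (R−d)/(u−d) = 0.6154 and values discount at R = 1.04.
Terminal payoffs: V(3,0)=35.8739, V(3,1)=7.6858, V(3,2)=0.0000, V(3,3)=0.0000
(2,0): S=108.4160. Δ = (V_up−V_dn)/(S_up−S_dn) = (7.6858−35.8739)/(123.5942−95.4061) = -1.0000. V = [p*·7.6858 + (1−p*)·35.8739]/1.04 = 17.8148. B = V − Δ·S = 126.2308.
(2,1): S=140.4480. Δ = (V_up−V_dn)/(S_up−S_dn) = (0.0000−7.6858)/(160.1107−123.5942) = -0.2105. V = [p*·0.0000 + (1−p*)·7.6858]/1.04 = 2.8424. B = V − Δ·S = 32.4030.
(2,2): S=181.9440. Δ = (V_up−V_dn)/(S_up−S_dn) = (0.0000−0.0000)/(207.4162−160.1107) = 0.0000. V = [p*·0.0000 + (1−p*)·0.0000]/1.04 = 0.0000. B = V − Δ·S = 0.0000.
(1,0): S=123.2000. Δ = (V_up−V_dn)/(S_up−S_dn) = (2.8424−17.8148)/(140.4480−108.4160) = -0.4674. V = [p*·2.8424 + (1−p*)·17.8148]/1.04 = 8.2702. B = V − Δ·S = 65.8563.
(1,1): S=159.6000. Δ = (V_up−V_dn)/(S_up−S_dn) = (0.0000−2.8424)/(181.9440−140.4480) = -0.0685. V = [p*·0.0000 + (1−p*)·2.8424]/1.04 = 1.0512. B = V − Δ·S = 11.9834.
(0,0): S=140.0000. Δ = (V_up−V_dn)/(S_up−S_dn) = (1.0512−8.2702)/(159.6000−123.2000) = -0.1983. V = [p*·1.0512 + (1−p*)·8.2702]/1.04 = 3.6805. B = V − Δ·S = 31.4459.
Sanity check at the root: Δ(0,0)·S0 + B(0,0) reproduces V0 = 3.6805.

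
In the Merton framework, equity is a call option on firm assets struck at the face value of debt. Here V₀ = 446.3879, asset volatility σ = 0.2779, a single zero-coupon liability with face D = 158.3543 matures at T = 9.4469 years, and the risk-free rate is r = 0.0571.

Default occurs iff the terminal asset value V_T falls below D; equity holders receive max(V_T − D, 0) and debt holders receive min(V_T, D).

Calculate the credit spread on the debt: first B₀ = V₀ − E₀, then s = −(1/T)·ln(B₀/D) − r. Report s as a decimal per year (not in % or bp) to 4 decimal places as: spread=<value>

Apply the equity-as-call identities (strike 158.3543, horizon 9.4469 years):
d₁ = [ln(V₀/D) + (r + σ²/2)T] / (σ√T)
   = [ln(446.3879/158.3543) + (0.0571 + 0.5·0.2779²)·9.4469] / (0.2779·√9.4469)
   = [1.036353 + 0.904203] / 0.854148 = 2.271920
d₂ = d₁ − σ√T = 2.271920 − 0.854148 = 1.417771
N(d₁) = 0.988454,  N(d₂) = 0.921871,  e^(−rT) = 0.583088
E₀ = V₀·N(d₁) − D·e^(−rT)·N(d₂)
   = 446.3879·0.988454 − 158.3543·0.583088·0.921871 = 356.113604
B₀ = V₀ − E₀ = 446.3879 − 356.113604 = 90.274296
spread = −(1/T)·ln(B₀/D) − r = −(1/9.4469)·ln(90.274296/158.3543) − 0.0571 = 0.00238853

spread=0.0024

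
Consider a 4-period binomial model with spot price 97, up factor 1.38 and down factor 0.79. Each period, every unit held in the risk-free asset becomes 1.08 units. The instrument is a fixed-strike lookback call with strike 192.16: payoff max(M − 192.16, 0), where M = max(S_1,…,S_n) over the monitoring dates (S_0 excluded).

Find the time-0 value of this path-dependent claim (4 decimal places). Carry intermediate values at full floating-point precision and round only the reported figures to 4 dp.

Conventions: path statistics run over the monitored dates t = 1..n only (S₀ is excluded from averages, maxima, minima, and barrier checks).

price = 10.8632

Set p* = 0.4915 (from d < R < u); the path-dependent value is the discounted p*-expectation over all price paths.
Enumerate all 2^4 = 16 price paths (U = up ×1.38, D = down ×0.79); each path with k up-moves has probability p*^k·(1−p*)^(4−k).
DDDD: M=76.6300, payoff=0.0000, prob=0.066846
UDDD: M=133.8600, payoff=0.0000, prob=0.064618
DUDD: M=105.7494, payoff=0.0000, prob=0.064618
UUDD: M=184.7268, payoff=0.0000, prob=0.062464
DDUD: M=83.5420, payoff=0.0000, prob=0.064618
UDUD: M=145.9342, payoff=0.0000, prob=0.062464
DUUD: M=145.9342, payoff=0.0000, prob=0.062464
UUUD: M=254.9230, payoff=62.7630, prob=0.060382
DDDU: M=76.6300, payoff=0.0000, prob=0.064618
UDDU: M=133.8600, payoff=0.0000, prob=0.062464
DUDU: M=115.2880, payoff=0.0000, prob=0.062464
UUDU: M=201.3892, payoff=9.2292, prob=0.060382
DDUU: M=115.2880, payoff=0.0000, prob=0.062464
UDUU: M=201.3892, payoff=9.2292, prob=0.060382
DUUU: M=201.3892, payoff=9.2292, prob=0.060382
UUUU: M=351.7937, payoff=159.6337, prob=0.058369
Price = Σ prob·payoff / R^4 = 14.779273 / 1.360489 = 10.8632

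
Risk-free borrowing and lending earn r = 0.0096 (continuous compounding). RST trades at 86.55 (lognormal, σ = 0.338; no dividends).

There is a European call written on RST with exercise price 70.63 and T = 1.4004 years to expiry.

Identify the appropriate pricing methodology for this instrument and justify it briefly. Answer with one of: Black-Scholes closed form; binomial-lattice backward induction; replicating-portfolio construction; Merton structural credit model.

framework: Black-Scholes closed form

Key observation: with RST following a GBM at constant σ and r, the European call struck at 70.63 prices in closed form — nothing here needs a stepwise model or a balance sheet.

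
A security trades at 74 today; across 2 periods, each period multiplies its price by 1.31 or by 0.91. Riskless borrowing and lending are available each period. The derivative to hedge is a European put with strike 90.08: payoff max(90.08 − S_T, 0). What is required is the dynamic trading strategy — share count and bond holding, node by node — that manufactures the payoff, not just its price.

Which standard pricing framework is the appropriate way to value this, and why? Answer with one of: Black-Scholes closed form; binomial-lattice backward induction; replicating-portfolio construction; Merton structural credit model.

framework: replicating-portfolio construction

Key observation: a price alone would not answer the question — the per-node share/bond construction on the spot-74, 1.31/0.91 tree is required, and only the replicating-portfolio method yields it.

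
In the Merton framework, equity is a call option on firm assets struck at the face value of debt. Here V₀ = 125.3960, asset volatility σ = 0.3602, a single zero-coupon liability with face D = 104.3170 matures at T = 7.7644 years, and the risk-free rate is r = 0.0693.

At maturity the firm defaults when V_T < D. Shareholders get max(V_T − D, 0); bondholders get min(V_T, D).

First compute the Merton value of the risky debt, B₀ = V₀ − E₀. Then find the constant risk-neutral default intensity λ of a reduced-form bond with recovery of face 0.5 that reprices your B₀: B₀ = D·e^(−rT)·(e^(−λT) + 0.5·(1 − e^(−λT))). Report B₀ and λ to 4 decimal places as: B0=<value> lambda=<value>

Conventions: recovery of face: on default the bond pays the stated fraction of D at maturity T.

B0=49.6174 lambda=0.0597

With assets at 125.3960 and a single debt payment of 104.3170 at 7.7644 years:
d₁ = [ln(V₀/D) + (r + σ²/2)T] / (σ√T)
   = [ln(125.3960/104.3170) + (0.0693 + 0.5·0.3602²)·7.7644] / (0.3602·√7.7644)
   = [0.184042 + 1.041765] / 1.003686 = 1.221306
d₂ = d₁ − σ√T = 1.221306 − 1.003686 = 0.217621
N(d₁) = 0.889015,  N(d₂) = 0.586138,  e^(−rT) = 0.583872
E₀ = V₀·N(d₁) − D·e^(−rT)·N(d₂)
   = 125.3960·0.889015 − 104.3170·0.583872·0.586138 = 75.778556
B₀ = V₀ − E₀ = 125.3960 − 75.778556 = 49.617444
e^(−λT) = (B₀·e^(rT)/D − 0.5)/(1 − 0.5) = (49.6174·1.712703/104.3170 − 0.5)/0.5 = 0.62926231
λ = −ln(0.62926231)/7.7644 = 0.059658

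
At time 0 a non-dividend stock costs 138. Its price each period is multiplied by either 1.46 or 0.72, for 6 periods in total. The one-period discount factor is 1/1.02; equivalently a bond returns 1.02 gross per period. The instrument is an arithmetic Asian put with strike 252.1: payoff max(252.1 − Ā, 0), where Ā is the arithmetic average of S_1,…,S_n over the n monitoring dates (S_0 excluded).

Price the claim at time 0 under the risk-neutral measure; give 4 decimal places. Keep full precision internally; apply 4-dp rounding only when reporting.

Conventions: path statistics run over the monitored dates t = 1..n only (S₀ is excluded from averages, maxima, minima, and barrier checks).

price = 101.9631

Risk-neutral up-probability p* = (R−d)/(u−d) = (1.02−0.72)/(1.46−0.72) = 0.4054; the claim prices as the p*-weighted sum of path payoffs discounted by R^6.
Enumerate all 2^6 = 64 price paths (U = up ×1.46, D = down ×0.72); each path with k up-moves has probability p*^k·(1−p*)^(6−k).
DDDDDD: Ā=50.9034, payoff=201.1966, prob=0.044190
UDDDDD: Ā=103.2208, payoff=148.8792, prob=0.030130
DUDDDD: Ā=86.2008, payoff=165.8992, prob=0.030130
UUDDDD: Ā=174.7961, payoff=77.3039, prob=0.020543
DDUDDD: Ā=73.9464, payoff=178.1536, prob=0.030130
UDUDDD: Ā=149.9469, payoff=102.1531, prob=0.020543
DUUDDD: Ā=132.9269, payoff=119.1731, prob=0.020543
UUUDDD: Ā=269.5463, payoff=0.0000, prob=0.014007
DDDUDD: Ā=65.1233, payoff=186.9767, prob=0.030130
UDDUDD: Ā=132.0555, payoff=120.0445, prob=0.020543
DUDUDD: Ā=115.0355, payoff=137.0645, prob=0.020543
UUDUDD: Ā=233.2665, payoff=18.8335, prob=0.014007
DDUUDD: Ā=102.7811, payoff=149.3189, prob=0.020543
UDUUDD: Ā=208.4173, payoff=43.6827, prob=0.014007
DUUUDD: Ā=191.3973, payoff=60.7027, prob=0.014007
UUUUDD: Ā=388.1111, payoff=0.0000, prob=0.009550
DDDDUD: Ā=58.7706, payoff=193.3294, prob=0.030130
UDDDUD: Ā=119.1737, payoff=132.9263, prob=0.020543
DUDDUD: Ā=102.1537, payoff=149.9463, prob=0.020543
UUDDUD: Ā=207.1450, payoff=44.9550, prob=0.014007
DDUDUD: Ā=89.8993, payoff=162.2007, prob=0.020543
UDUDUD: Ā=182.2958, payoff=69.8042, prob=0.014007
DUUDUD: Ā=165.2758, payoff=86.8242, prob=0.014007
UUUDUD: Ā=335.1425, payoff=0.0000, prob=0.009550
DDDUUD: Ā=81.0761, payoff=171.0239, prob=0.020543
UDDUUD: Ā=164.4044, payoff=87.6956, prob=0.014007
DUDUUD: Ā=147.3844, payoff=104.7156, prob=0.014007
UUDUUD: Ā=298.8627, payoff=0.0000, prob=0.009550
DDUUUD: Ā=135.1300, payoff=116.9700, prob=0.014007
UDUUUD: Ā=274.0135, payoff=0.0000, prob=0.009550
DUUUUD: Ā=256.9935, payoff=0.0000, prob=0.009550
UUUUUD: Ā=521.1257, payoff=0.0000, prob=0.006511
DDDDDU: Ā=54.1967, payoff=197.9033, prob=0.030130
UDDDDU: Ā=109.8988, payoff=142.2012, prob=0.020543
DUDDDU: Ā=92.8788, payoff=159.2212, prob=0.020543
UUDDDU: Ā=188.3375, payoff=63.7625, prob=0.014007
DDUDDU: Ā=80.6244, payoff=171.4756, prob=0.020543
UDUDDU: Ā=163.4883, payoff=88.6117, prob=0.014007
DUUDDU: Ā=146.4683, payoff=105.6317, prob=0.014007
UUUDDU: Ā=297.0052, payoff=0.0000, prob=0.009550
DDDUDU: Ā=71.8012, payoff=180.2988, prob=0.020543
UDDUDU: Ā=145.5969, payoff=106.5031, prob=0.014007
DUDUDU: Ā=128.5769, payoff=123.5231, prob=0.014007
UUDUDU: Ā=260.7254, payoff=0.0000, prob=0.009550
DDUUDU: Ā=116.3225, payoff=135.7775, prob=0.014007
UDUUDU: Ā=235.8762, payoff=16.2238, prob=0.009550
DUUUDU: Ā=218.8562, payoff=33.2438, prob=0.009550
UUUUDU: Ā=443.7916, payoff=0.0000, prob=0.006511
DDDDUU: Ā=65.4485, payoff=186.6515, prob=0.020543
UDDDUU: Ā=132.7151, payoff=119.3849, prob=0.014007
DUDDUU: Ā=115.6951, payoff=136.4049, prob=0.014007
UUDDUU: Ā=234.6039, payoff=17.4961, prob=0.009550
DDUDUU: Ā=103.4407, payoff=148.6593, prob=0.014007
UDUDUU: Ā=209.7547, payoff=42.3453, prob=0.009550
DUUDUU: Ā=192.7347, payoff=59.3653, prob=0.009550
UUUDUU: Ā=390.8231, payoff=0.0000, prob=0.006511
DDDUUU: Ā=94.6175, payoff=157.4825, prob=0.014007
UDDUUU: Ā=191.8633, payoff=60.2367, prob=0.009550
DUDUUU: Ā=174.8433, payoff=77.2567, prob=0.009550
UUDUUU: Ā=354.5433, payoff=0.0000, prob=0.006511
DDUUUU: Ā=162.5889, payoff=89.5111, prob=0.009550
UDUUUU: Ā=329.6941, payoff=0.0000, prob=0.006511
DUUUUU: Ā=312.6741, payoff=0.0000, prob=0.006511
UUUUUU: Ā=634.0335, payoff=0.0000, prob=0.004440
Price = Σ prob·payoff / R^6 = 114.827037 / 1.126162 = 101.9631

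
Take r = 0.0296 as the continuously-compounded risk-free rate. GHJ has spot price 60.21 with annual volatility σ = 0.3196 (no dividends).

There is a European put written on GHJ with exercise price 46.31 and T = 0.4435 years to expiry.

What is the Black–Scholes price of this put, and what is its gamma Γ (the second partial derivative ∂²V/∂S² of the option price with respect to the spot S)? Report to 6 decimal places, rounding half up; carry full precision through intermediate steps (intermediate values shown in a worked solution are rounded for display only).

price = 0.511863
Γ = 0.011662

σ√T = 0.3196·√0.4435 = 0.212840
d₁ = (ln(S/K) + (r+σ²/2)T) / (σ√T) = (ln(60.21/46.31) + (0.0296+0.3196²/2)·0.4435) / 0.212840 = (0.262481 + 0.035778) / 0.212840 = 1.401327
d₂ = d₁ − σ√T = 1.401327 − 0.212840 = 1.188487
e^{−rT} = 0.986958
N(−d₁) = 0.080558,  N(−d₂) = 0.117321
Put price V = K·e^{−rT}·N(−d₂) − S·N(−d₁) = 5.362273 − 4.850409 = 0.511863
φ(d₁) = (1/√(2π))·e^{−d₁²/2} = 0.149449
Γ = φ(d₁) / (S·σ·√T) = 0.011662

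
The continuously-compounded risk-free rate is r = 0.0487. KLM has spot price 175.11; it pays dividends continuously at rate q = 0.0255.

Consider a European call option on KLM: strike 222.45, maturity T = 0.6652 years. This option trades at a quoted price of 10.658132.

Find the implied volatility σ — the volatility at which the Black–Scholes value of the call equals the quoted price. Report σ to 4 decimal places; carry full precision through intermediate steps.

At σ = 0.4310 the Black–Scholes value reproduces the quote:
σ√T = 0.431·√0.6652 = 0.351523
d₁ = (ln(S/K) + (r−q+σ²/2)T) / (σ√T) = (ln(175.11/222.45) + (0.0487−0.0255+0.431²/2)·0.6652) / 0.351523 = (-0.239288 + 0.077217) / 0.351523 = -0.461055
d₂ = d₁ − σ√T = -0.461055 − 0.351523 = -0.812578
e^{−rT} = 0.968124
e^{−qT} = 0.983180
N(d₁) = 0.322380,  N(d₂) = 0.208230
V = S·e^{−qT}·N(d₁) − K·e^{−rT}·N(d₂) = 55.502400 − 44.844267 = 10.658132 (equal to the quote); since ∂V/∂σ > 0 for all σ, the implied volatility is unique

sigma = 0.4310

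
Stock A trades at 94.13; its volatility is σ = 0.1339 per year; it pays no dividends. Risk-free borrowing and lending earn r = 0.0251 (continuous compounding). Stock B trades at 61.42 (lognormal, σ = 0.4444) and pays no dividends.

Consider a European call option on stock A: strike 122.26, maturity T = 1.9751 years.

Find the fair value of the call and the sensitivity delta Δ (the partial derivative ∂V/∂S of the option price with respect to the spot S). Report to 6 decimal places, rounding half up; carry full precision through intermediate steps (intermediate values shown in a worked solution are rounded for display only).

price = 1.279477
Δ = 0.151049

σ√T = 0.1339·√1.9751 = 0.188181
d₁ = (ln(S/K) + (r+σ²/2)T) / (σ√T) = (ln(94.13/122.26) + (0.0251+0.1339²/2)·1.9751) / 0.188181 = (-0.261473 + 0.067281) / 0.188181 = -1.031945
d₂ = d₁ − σ√T = -1.031945 − 0.188181 = -1.220126
e^{−rT} = 0.951634
N(d₁) = 0.151049,  N(d₂) = 0.111209
Call price V = S·N(d₁) − K·e^{−rT}·N(d₂) = 14.218241 − 12.938764 = 1.279477
Δ = N(d₁) = 0.151049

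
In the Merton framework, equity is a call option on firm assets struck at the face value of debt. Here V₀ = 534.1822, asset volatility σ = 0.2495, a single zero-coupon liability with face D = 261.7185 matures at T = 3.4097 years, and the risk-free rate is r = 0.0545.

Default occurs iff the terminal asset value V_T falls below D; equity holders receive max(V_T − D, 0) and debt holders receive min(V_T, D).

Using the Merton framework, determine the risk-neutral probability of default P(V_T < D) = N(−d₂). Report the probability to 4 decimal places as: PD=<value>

With assets at 534.1822 and a single debt payment of 261.7185 at 3.4097 years:
d₁ = [ln(V₀/D) + (r + σ²/2)T] / (σ√T)
   = [ln(534.1822/261.7185) + (0.0545 + 0.5·0.2495²)·3.4097] / (0.2495·√3.4097)
   = [0.713467 + 0.291956] / 0.460711 = 2.182330
d₂ = d₁ − σ√T = 2.182330 − 0.460711 = 1.721619
risk-neutral PD = N(−d₂) = N(-1.721619) = 0.042569

PD=0.0426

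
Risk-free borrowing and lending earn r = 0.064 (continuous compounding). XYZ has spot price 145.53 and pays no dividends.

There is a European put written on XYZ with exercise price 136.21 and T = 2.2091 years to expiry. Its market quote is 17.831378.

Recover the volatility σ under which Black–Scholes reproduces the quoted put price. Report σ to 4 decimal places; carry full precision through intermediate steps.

At σ = 0.3835 the Black–Scholes value reproduces the quote:
σ√T = 0.3835·√2.2091 = 0.569998
d₁ = (ln(S/K) + (r+σ²/2)T) / (σ√T) = (ln(145.53/136.21) + (0.064+0.3835²/2)·2.2091) / 0.569998 = (0.066184 + 0.303831) / 0.569998 = 0.649153
d₂ = d₁ − σ√T = 0.649153 − 0.569998 = 0.079155
e^{−rT} = 0.868157
N(−d₁) = 0.258120,  N(−d₂) = 0.468455
V = K·e^{−rT}·N(−d₂) − S·N(−d₁) = 55.395560 − 37.564182 = 17.831378 (matching the quote); vega is positive throughout, so no other σ reproduces this price

sigma = 0.3835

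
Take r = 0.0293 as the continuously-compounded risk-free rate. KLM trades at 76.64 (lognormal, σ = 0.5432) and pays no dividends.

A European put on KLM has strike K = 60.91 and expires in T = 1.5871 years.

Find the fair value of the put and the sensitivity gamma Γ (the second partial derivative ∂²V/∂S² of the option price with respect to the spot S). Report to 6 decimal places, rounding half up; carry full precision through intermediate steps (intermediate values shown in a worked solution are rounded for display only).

price = 10.180338
Γ = 0.005760

σ√T = 0.5432·√1.5871 = 0.684324
d₁ = (ln(S/K) + (r+σ²/2)T) / (σ√T) = (ln(76.64/60.91) + (0.0293+0.5432²/2)·1.5871) / 0.684324 = (0.229722 + 0.280652) / 0.684324 = 0.745807
d₂ = d₁ − σ√T = 0.745807 − 0.684324 = 0.061483
e^{−rT} = 0.954563
N(−d₁) = 0.227892,  N(−d₂) = 0.475487
Put price V = K·e^{−rT}·N(−d₂) − S·N(−d₁) = 27.645987 − 17.465649 = 10.180338
φ(d₁) = (1/√(2π))·e^{−d₁²/2} = 0.302083
Γ = φ(d₁) / (S·σ·√T) = 0.005760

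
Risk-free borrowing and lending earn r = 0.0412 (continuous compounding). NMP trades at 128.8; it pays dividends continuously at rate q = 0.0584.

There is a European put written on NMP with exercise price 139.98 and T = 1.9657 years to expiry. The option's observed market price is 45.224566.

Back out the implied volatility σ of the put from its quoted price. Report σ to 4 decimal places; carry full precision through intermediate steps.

At σ = 0.5674 the Black–Scholes value reproduces the quote:
σ√T = 0.5674·√1.9657 = 0.795514
d₁ = (ln(S/K) + (r−q+σ²/2)T) / (σ√T) = (ln(128.8/139.98) + (0.0412−0.0584+0.5674²/2)·1.9657) / 0.795514 = (-0.083239 + 0.282611) / 0.795514 = 0.250621
d₂ = d₁ − σ√T = 0.250621 − 0.795514 = -0.544893
e^{−rT} = 0.922206
e^{−qT} = 0.891547
N(−d₁) = 0.401054,  N(−d₂) = 0.707086
V = K·e^{−rT}·N(−d₂) − S·e^{−qT}·N(−d₁) = 91.278057 − 46.053491 = 45.224566 (the quoted price), and the Black–Scholes price is strictly increasing in σ, so σ is unique

sigma = 0.5674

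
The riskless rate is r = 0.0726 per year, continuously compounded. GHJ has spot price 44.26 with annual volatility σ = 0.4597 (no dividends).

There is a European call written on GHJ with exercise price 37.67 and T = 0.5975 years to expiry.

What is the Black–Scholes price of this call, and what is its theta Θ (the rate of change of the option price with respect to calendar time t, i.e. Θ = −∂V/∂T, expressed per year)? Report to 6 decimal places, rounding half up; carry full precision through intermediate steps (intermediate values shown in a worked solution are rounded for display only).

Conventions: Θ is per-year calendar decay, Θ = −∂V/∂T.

price = 10.658875
Θ = -5.667556

σ√T = 0.4597·√0.5975 = 0.355339
d₁ = (ln(S/K) + (r+σ²/2)T) / (σ√T) = (ln(44.26/37.67) + (0.0726+0.4597²/2)·0.5975) / 0.355339 = (0.161217 + 0.106512) / 0.355339 = 0.753445
d₂ = d₁ − σ√T = 0.753445 − 0.355339 = 0.398106
e^{−rT} = 0.957549
N(d₁) = 0.774409,  N(d₂) = 0.654724
Call price V = S·N(d₁) − K·e^{−rT}·N(d₂) = 34.275335 − 23.616460 = 10.658875
φ(d₁) = (1/√(2π))·e^{−d₁²/2} = 0.300359
Θ = −S·φ(d₁)·σ/(2√T) − r·K·e^{−rT}·N(d₂) = −3.953001 − 1.714555 = -5.667556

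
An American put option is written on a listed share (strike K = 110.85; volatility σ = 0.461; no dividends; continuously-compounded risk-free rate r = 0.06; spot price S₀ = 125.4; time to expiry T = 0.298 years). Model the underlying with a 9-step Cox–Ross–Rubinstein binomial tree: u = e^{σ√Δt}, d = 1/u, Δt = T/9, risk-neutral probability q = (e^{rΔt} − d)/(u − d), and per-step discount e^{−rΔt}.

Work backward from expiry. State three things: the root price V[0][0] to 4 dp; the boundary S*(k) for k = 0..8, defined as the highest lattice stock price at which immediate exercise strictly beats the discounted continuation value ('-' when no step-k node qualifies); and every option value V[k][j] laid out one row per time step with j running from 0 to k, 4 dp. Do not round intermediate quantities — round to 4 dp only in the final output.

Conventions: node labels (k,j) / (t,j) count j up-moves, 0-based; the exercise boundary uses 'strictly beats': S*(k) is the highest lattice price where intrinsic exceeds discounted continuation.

Δt=0.03311, u=1.08750, d=0.91954, q=0.49088, disc=e^(-rΔt)=0.99802
k=9 terminal: V=max(K-S,0) → 51.9090 41.1424 28.4092 13.3501 0.0000 0.0000 0.0000 0.0000 0.0000 0.0000
k=8: j=0 S=64.0986 intr=46.7514 cont=46.5314 V=46.7514[EX]; j=1 S=75.8073 intr=35.0427 cont=34.8227 V=35.0427[EX]; j=2 S=89.6547 intr=21.1953 cont=20.9753 V=21.1953[EX]; j=3 S=106.0316 intr=4.8184 cont=6.7833 V=6.7833[hold]; j=4 S=125.4000 intr=0.0000 cont=0.0000 V=0.0000[hold]; j=5 S=148.3063 intr=0.0000 cont=0.0000 V=0.0000[hold]; j=6 S=175.3969 intr=0.0000 cont=0.0000 V=0.0000[hold]; j=7 S=207.4360 intr=0.0000 cont=0.0000 V=0.0000[hold]; j=8 S=245.3275 intr=0.0000 cont=0.0000 V=0.0000[hold]  S*(8)=89.6547
k=7: j=0 S=69.7076 intr=41.1424 cont=40.9224 V=41.1424[EX]; j=1 S=82.4408 intr=28.4092 cont=28.1892 V=28.4092[EX]; j=2 S=97.4999 intr=13.3501 cont=14.0927 V=14.0927[hold]; j=3 S=115.3099 intr=0.0000 cont=3.4467 V=3.4467[hold]; j=4 S=136.3731 intr=0.0000 cont=0.0000 V=0.0000[hold]; j=5 S=161.2838 intr=0.0000 cont=0.0000 V=0.0000[hold]; j=6 S=190.7449 intr=0.0000 cont=0.0000 V=0.0000[hold]; j=7 S=225.5876 intr=0.0000 cont=0.0000 V=0.0000[hold]  S*(7)=82.4408
k=6: j=0 S=75.8073 intr=35.0427 cont=34.8227 V=35.0427[EX]; j=1 S=89.6547 intr=21.1953 cont=21.3391 V=21.3391[hold]; j=2 S=106.0316 intr=4.8184 cont=8.8492 V=8.8492[hold]; j=3 S=125.4000 intr=0.0000 cont=1.7513 V=1.7513[hold]; j=4 S=148.3063 intr=0.0000 cont=0.0000 V=0.0000[hold]; j=5 S=175.3969 intr=0.0000 cont=0.0000 V=0.0000[hold]; j=6 S=207.4360 intr=0.0000 cont=0.0000 V=0.0000[hold]  S*(6)=75.8073
k=5: j=0 S=82.4408 intr=28.4092 cont=28.2597 V=28.4092[EX]; j=1 S=97.4999 intr=13.3501 cont=15.1778 V=15.1778[hold]; j=2 S=115.3099 intr=0.0000 cont=5.3543 V=5.3543[hold]; j=3 S=136.3731 intr=0.0000 cont=0.8898 V=0.8898[hold]; j=4 S=161.2838 intr=0.0000 cont=0.0000 V=0.0000[hold]; j=5 S=190.7449 intr=0.0000 cont=0.0000 V=0.0000[hold]  S*(5)=82.4408
k=4: j=0 S=89.6547 intr=21.1953 cont=21.8707 V=21.8707[hold]; j=1 S=106.0316 intr=4.8184 cont=10.3351 V=10.3351[hold]; j=2 S=125.4000 intr=0.0000 cont=3.1565 V=3.1565[hold]; j=3 S=148.3063 intr=0.0000 cont=0.4521 V=0.4521[hold]; j=4 S=175.3969 intr=0.0000 cont=0.0000 V=0.0000[hold]  S*(4)=-
k=3: j=0 S=97.4999 intr=13.3501 cont=16.1759 V=16.1759[hold]; j=1 S=115.3099 intr=0.0000 cont=6.7978 V=6.7978[hold]; j=2 S=136.3731 intr=0.0000 cont=1.8254 V=1.8254[hold]; j=3 S=161.2838 intr=0.0000 cont=0.2297 V=0.2297[hold]  S*(3)=-
k=2: j=0 S=106.0316 intr=4.8184 cont=11.5494 V=11.5494[hold]; j=1 S=125.4000 intr=0.0000 cont=4.3483 V=4.3483[hold]; j=2 S=148.3063 intr=0.0000 cont=1.0400 V=1.0400[hold]  S*(2)=-
k=1: j=0 S=115.3099 intr=0.0000 cont=7.9986 V=7.9986[hold]; j=1 S=136.3731 intr=0.0000 cont=2.7189 V=2.7189[hold]  S*(1)=-
k=0: j=0 S=125.4000 intr=0.0000 cont=5.3962 V=5.3962[hold]  S*(0)=-

price = 5.3962
boundary = - - - - - 82.4408 75.8073 82.4408 89.6547
tree:
5.3962
7.9986 2.7189
11.5494 4.3483 1.0400
16.1759 6.7978 1.8254 0.2297
21.8707 10.3351 3.1565 0.4521 0.0000
28.4092 15.1778 5.3543 0.8898 0.0000 0.0000
35.0427 21.3391 8.8492 1.7513 0.0000 0.0000 0.0000
41.1424 28.4092 14.0927 3.4467 0.0000 0.0000 0.0000 0.0000
46.7514 35.0427 21.1953 6.7833 0.0000 0.0000 0.0000 0.0000 0.0000
51.9090 41.1424 28.4092 13.3501 0.0000 0.0000 0.0000 0.0000 0.0000 0.0000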